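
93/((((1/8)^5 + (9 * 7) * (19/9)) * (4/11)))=253952/132065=1.92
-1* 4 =-4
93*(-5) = -465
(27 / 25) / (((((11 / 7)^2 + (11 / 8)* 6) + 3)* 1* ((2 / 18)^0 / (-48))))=-254016 / 67225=-3.78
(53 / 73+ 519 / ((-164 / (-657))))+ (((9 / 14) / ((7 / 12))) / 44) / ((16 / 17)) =107372118499 / 51623264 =2079.92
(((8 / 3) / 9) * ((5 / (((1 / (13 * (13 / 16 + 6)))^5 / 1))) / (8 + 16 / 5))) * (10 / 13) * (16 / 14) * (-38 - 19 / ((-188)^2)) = -24074976813.10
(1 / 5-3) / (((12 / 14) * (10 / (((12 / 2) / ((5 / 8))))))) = -3.14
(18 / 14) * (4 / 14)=18 / 49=0.37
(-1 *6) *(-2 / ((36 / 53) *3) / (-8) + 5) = -2213 / 72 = -30.74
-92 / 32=-23 / 8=-2.88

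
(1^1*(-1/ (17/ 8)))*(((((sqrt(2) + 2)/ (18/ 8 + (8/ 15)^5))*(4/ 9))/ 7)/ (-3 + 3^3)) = -900000/ 828888193-450000*sqrt(2)/ 828888193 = -0.00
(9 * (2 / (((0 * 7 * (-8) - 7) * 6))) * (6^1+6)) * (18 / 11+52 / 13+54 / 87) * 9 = -646704 / 2233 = -289.61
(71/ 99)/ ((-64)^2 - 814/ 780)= 9230/ 52702089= 0.00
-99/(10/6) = -297/5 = -59.40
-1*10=-10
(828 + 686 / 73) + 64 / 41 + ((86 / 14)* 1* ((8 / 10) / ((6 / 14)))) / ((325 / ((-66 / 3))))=12229809238 / 14590875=838.18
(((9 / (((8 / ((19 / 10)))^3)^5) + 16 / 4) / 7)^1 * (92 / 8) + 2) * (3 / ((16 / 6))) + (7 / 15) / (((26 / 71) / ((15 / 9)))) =5425148704430229183828839660031329 / 461056011852054528000000000000000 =11.77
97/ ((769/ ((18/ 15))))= 582/ 3845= 0.15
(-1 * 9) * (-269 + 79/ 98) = 236547/ 98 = 2413.74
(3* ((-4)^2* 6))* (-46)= -13248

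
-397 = -397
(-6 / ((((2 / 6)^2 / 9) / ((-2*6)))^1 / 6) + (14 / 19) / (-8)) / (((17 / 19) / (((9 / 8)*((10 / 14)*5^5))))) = 373976015625 / 3808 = 98207987.30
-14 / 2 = -7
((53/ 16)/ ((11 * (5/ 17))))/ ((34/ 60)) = 159/ 88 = 1.81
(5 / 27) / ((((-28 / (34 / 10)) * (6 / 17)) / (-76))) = 5491 / 1134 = 4.84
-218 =-218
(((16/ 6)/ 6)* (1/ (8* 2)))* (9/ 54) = 0.00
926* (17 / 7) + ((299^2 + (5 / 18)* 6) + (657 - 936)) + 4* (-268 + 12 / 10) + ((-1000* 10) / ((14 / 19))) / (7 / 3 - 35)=466758391 / 5145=90720.78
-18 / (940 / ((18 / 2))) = -81 / 470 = -0.17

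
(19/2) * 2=19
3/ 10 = 0.30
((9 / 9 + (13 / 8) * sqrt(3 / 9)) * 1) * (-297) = -297-1287 * sqrt(3) / 8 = -575.64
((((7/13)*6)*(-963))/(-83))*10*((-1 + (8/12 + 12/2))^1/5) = 458388/1079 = 424.83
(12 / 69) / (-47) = -4 / 1081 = -0.00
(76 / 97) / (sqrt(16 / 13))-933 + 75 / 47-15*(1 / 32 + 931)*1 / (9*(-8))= -8872871 / 12032 + 19*sqrt(13) / 97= -736.73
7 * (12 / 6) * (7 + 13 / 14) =111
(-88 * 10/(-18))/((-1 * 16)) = -55/18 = -3.06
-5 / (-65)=1 / 13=0.08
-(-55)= 55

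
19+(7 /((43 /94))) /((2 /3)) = 1804 /43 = 41.95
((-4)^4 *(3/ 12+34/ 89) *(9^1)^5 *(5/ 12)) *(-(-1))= 354294000/ 89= 3980831.46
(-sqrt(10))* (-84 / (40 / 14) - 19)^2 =-58564* sqrt(10) / 25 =-7407.83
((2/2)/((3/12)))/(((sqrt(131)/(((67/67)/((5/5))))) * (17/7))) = 28 * sqrt(131)/2227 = 0.14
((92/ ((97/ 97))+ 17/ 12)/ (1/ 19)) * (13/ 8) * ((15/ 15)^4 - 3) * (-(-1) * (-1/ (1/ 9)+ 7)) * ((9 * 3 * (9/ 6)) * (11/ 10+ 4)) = 381273399/ 160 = 2382958.74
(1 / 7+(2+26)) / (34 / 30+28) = 0.97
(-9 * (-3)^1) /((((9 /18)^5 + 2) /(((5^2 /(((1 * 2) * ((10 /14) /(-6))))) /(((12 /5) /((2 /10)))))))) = -1512 /13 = -116.31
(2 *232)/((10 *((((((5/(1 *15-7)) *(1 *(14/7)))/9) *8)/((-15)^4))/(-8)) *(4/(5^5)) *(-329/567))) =1070263125000/47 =22771555851.06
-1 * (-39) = 39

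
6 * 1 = 6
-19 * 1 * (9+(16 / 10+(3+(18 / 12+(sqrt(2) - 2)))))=-2489 / 10 - 19 * sqrt(2)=-275.77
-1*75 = -75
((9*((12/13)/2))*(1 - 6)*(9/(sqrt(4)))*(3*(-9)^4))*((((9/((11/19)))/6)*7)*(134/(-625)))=127863110277/17875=7153180.99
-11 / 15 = -0.73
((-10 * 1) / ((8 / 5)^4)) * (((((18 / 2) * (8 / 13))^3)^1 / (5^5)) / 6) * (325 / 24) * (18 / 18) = -2025 / 10816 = -0.19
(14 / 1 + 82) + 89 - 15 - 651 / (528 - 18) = 28683 / 170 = 168.72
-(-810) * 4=3240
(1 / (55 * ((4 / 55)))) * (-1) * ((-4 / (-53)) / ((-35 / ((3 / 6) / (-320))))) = -1 / 1187200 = -0.00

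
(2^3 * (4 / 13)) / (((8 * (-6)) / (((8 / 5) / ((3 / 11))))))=-176 / 585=-0.30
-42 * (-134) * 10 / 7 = 8040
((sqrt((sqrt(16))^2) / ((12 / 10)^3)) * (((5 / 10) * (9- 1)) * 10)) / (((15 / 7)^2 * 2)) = 2450 / 243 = 10.08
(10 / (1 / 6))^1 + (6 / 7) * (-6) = 384 / 7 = 54.86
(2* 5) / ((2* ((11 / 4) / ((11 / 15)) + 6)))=20 / 39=0.51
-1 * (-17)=17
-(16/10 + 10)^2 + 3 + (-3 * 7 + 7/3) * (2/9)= -91603/675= -135.71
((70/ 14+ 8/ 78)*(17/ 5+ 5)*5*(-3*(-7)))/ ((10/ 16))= 468048/ 65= 7200.74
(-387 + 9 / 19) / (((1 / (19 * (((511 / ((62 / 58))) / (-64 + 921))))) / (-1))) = 108830736 / 26567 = 4096.46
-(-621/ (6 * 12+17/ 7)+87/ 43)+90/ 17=4423368/ 380851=11.61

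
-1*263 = -263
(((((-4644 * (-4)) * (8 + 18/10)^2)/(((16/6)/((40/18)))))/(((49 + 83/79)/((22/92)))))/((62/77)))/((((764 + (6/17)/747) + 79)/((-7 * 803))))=-493121826609888861/8383416350035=-58821.11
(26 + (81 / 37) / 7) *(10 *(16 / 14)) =545200 / 1813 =300.72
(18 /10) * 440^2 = 348480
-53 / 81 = -0.65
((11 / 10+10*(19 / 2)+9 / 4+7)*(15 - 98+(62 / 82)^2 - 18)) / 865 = -17785187 / 1454065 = -12.23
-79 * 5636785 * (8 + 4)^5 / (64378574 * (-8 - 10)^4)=-14249792480 / 869110749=-16.40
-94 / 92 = -1.02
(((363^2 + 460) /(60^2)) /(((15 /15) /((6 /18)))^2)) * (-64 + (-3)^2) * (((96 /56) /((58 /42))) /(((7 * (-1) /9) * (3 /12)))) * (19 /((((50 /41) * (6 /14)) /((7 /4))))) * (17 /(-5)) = -134835365819 /435000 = -309966.36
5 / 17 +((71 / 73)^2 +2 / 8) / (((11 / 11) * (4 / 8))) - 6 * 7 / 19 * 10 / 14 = 3811169 / 3442534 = 1.11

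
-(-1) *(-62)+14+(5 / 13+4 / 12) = -1844 / 39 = -47.28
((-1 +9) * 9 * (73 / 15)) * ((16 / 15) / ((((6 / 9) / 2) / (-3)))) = -84096 / 25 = -3363.84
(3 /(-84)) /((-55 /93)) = 93 /1540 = 0.06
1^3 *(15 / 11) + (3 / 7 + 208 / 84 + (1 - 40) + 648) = 141665 / 231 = 613.27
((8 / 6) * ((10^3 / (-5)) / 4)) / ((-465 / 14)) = 560 / 279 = 2.01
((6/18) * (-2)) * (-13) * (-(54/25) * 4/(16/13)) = -1521/25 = -60.84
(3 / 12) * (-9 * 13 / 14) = -117 / 56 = -2.09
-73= -73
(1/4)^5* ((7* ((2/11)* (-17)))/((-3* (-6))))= -119/101376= -0.00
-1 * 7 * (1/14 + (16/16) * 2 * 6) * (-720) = 60840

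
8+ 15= 23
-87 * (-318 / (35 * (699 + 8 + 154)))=9222 / 10045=0.92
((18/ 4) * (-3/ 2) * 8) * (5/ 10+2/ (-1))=81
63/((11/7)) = 441/11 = 40.09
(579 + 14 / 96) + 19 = 28711 / 48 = 598.15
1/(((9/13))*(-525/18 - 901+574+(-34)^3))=-26/713883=-0.00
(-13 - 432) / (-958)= 445 / 958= 0.46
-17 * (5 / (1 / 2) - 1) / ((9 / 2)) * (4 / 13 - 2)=748 / 13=57.54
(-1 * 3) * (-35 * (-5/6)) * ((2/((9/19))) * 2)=-6650/9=-738.89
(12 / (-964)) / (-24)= 1 / 1928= 0.00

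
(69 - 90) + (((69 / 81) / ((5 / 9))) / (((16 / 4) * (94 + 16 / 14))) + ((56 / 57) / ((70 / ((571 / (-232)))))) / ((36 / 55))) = -77241739 / 3669660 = -21.05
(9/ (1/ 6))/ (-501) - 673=-112409/ 167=-673.11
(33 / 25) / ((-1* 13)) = -33 / 325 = -0.10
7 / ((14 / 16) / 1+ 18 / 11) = 616 / 221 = 2.79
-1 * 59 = -59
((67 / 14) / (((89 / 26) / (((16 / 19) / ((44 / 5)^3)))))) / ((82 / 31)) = 3375125 / 5167655416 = 0.00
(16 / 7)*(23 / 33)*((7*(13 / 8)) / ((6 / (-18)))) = -598 / 11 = -54.36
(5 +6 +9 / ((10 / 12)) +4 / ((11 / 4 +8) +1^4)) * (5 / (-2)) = -5203 / 94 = -55.35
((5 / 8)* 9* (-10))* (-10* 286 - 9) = 161381.25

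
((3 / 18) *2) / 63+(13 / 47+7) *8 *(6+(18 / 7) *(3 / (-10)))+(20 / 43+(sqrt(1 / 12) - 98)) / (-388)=112867059617 / 370509930 - sqrt(3) / 2328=304.63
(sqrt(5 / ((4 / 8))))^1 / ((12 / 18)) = 3 *sqrt(10) / 2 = 4.74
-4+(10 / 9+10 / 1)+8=136 / 9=15.11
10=10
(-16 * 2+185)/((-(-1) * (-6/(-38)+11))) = 2907/212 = 13.71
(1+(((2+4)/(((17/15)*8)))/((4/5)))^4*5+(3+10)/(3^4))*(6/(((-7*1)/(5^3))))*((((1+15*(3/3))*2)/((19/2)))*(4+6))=-970307584493125/76780521216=-12637.42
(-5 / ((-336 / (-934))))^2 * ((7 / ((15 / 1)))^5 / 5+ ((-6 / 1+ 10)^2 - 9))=207145075891 / 153090000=1353.09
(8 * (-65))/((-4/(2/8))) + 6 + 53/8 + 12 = 457/8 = 57.12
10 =10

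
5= 5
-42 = -42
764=764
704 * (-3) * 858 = -1812096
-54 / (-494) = 27 / 247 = 0.11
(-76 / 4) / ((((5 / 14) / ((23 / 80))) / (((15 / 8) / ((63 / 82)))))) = -17917 / 480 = -37.33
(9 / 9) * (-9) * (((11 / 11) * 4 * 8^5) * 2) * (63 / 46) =-74317824 / 23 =-3231209.74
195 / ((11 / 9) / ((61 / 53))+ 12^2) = 107055 / 79639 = 1.34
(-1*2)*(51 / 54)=-17 / 9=-1.89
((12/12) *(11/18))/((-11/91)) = -91/18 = -5.06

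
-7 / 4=-1.75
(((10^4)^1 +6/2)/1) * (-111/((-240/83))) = 30719213/80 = 383990.16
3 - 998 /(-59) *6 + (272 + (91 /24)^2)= 13283267 /33984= 390.87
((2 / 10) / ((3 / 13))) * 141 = 611 / 5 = 122.20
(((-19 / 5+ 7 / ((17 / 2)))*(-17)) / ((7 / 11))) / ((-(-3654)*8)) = 2783 / 1023120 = 0.00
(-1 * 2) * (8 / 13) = -16 / 13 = -1.23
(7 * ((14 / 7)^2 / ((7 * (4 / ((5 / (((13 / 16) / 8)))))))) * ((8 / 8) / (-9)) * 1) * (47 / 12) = -7520 / 351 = -21.42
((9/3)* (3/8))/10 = 9/80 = 0.11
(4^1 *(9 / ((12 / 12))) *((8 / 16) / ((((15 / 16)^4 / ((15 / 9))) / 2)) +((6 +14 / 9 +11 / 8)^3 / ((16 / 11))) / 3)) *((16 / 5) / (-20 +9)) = -370372435333 / 213840000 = -1732.01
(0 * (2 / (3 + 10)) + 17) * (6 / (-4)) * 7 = -357 / 2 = -178.50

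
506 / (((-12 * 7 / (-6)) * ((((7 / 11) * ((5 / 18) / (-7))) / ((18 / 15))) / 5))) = -300564 / 35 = -8587.54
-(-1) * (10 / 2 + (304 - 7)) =302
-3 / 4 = -0.75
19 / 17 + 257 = 4388 / 17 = 258.12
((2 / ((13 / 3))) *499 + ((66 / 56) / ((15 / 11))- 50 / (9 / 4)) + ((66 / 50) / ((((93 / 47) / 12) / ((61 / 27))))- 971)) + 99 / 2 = -1763175943 / 2538900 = -694.46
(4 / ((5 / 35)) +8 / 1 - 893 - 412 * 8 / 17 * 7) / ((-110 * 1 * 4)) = 37641 / 7480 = 5.03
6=6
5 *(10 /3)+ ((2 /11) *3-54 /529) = 298690 /17457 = 17.11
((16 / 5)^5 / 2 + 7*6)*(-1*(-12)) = 7866456 / 3125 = 2517.27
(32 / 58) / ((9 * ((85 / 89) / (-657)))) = -103952 / 2465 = -42.17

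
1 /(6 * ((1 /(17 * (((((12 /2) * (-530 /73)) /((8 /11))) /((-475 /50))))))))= 49555 /2774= 17.86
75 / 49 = 1.53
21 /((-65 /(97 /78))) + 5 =7771 /1690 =4.60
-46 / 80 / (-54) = 23 / 2160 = 0.01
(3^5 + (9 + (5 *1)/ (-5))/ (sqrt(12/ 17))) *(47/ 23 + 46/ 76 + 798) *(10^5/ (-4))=-2125542262500/ 437- 34988350000 *sqrt(51)/ 1311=-5054533626.89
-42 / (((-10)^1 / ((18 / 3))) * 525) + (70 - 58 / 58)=8631 / 125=69.05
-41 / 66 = -0.62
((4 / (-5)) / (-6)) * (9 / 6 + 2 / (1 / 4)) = 19 / 15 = 1.27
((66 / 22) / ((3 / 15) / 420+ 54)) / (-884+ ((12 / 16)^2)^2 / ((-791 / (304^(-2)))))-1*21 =-7879222333021976601 / 375199940645016821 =-21.00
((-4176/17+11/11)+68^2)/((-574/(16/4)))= -30.52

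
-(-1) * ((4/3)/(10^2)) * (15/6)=1/30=0.03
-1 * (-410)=410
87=87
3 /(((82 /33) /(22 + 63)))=8415 /82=102.62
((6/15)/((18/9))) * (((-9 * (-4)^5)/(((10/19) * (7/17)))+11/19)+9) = 28285666/3325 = 8506.97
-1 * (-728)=728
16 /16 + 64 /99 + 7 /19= 3790 /1881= 2.01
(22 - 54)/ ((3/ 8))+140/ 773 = -197468/ 2319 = -85.15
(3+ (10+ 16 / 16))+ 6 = 20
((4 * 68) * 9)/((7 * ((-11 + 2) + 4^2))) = 2448/49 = 49.96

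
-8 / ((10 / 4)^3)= -64 / 125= -0.51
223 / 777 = 0.29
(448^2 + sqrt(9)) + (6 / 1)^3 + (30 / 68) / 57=129796263 / 646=200923.01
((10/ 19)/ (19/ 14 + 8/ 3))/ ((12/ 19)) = 35/ 169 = 0.21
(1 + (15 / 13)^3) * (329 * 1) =1833188 / 2197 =834.41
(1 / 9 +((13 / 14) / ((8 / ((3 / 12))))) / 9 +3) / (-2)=-12557 / 8064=-1.56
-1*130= -130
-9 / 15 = -3 / 5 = -0.60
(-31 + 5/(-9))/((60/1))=-71/135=-0.53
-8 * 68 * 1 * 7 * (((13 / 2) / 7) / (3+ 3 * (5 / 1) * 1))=-1768 / 9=-196.44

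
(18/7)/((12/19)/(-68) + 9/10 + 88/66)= 174420/150857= 1.16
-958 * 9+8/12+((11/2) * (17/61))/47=-148303615/17202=-8621.30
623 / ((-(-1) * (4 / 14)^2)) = 30527 / 4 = 7631.75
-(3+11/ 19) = -68/ 19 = -3.58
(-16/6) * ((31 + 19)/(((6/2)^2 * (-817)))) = 400/22059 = 0.02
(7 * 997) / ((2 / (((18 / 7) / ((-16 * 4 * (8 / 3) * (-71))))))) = 26919 / 36352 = 0.74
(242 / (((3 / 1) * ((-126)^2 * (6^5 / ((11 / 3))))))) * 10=0.00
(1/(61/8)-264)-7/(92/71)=-1511149/5612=-269.27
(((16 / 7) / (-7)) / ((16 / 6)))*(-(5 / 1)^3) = 750 / 49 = 15.31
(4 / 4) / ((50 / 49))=49 / 50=0.98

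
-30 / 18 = -5 / 3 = -1.67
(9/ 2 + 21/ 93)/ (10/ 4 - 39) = -293/ 2263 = -0.13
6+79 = 85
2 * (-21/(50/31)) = -651/25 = -26.04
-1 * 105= -105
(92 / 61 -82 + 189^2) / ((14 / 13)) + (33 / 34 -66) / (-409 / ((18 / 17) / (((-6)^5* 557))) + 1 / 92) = 73954566451178965151 / 2234630853623350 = 33094.76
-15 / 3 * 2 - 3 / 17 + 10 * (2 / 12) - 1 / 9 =-8.62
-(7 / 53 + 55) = -2922 / 53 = -55.13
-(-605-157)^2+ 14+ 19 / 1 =-580611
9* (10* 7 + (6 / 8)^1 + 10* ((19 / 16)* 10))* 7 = 11938.50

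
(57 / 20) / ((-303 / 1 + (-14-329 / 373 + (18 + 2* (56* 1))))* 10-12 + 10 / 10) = -21261 / 14098060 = -0.00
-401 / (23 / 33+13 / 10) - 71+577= 201124 / 659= 305.20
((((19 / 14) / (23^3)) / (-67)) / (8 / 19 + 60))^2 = 130321 / 171655004279777241664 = 0.00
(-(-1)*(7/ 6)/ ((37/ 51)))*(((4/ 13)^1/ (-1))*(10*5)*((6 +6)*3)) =-428400/ 481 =-890.64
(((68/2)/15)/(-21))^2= 1156/99225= 0.01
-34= -34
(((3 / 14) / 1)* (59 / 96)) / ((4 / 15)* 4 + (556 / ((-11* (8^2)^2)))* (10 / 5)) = 0.13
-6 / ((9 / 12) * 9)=-0.89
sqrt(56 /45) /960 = 0.00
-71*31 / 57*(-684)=26412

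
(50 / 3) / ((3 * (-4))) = -25 / 18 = -1.39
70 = 70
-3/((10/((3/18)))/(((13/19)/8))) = -0.00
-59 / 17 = -3.47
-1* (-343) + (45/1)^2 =2368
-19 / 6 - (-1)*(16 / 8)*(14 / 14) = -7 / 6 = -1.17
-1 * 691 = -691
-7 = -7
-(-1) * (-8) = -8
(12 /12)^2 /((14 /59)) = 4.21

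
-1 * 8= -8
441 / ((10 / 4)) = 882 / 5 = 176.40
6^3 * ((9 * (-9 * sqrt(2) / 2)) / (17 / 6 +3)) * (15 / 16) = -19683 * sqrt(2) / 14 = -1988.28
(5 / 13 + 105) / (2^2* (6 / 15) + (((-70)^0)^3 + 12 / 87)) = 198650 / 5161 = 38.49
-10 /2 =-5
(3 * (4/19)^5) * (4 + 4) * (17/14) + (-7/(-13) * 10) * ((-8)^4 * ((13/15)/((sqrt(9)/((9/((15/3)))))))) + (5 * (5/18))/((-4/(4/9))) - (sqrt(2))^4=160957848171319/14039481330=11464.66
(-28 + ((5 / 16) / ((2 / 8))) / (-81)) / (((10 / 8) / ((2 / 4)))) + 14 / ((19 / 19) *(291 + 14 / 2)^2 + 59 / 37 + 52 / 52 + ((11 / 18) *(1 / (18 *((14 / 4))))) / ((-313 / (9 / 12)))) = -14114948415010109 / 1259586764002170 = -11.21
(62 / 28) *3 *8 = 372 / 7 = 53.14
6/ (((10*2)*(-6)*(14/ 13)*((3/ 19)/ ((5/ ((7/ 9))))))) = -741/ 392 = -1.89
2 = 2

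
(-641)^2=410881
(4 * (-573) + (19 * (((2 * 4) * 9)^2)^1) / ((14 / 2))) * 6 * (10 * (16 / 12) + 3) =1154328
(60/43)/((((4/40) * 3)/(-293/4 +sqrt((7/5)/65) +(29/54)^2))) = -10637800/31347 +40 * sqrt(91)/559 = -338.67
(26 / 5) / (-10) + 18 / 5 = 77 / 25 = 3.08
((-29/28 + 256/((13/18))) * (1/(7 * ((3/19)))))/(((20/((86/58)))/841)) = 3048033371/152880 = 19937.42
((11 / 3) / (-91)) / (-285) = 11 / 77805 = 0.00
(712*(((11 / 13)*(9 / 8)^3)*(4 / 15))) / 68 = 237897 / 70720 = 3.36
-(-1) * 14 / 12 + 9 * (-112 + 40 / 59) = -354259 / 354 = -1000.73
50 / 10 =5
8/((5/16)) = 128/5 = 25.60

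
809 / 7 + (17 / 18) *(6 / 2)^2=1737 / 14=124.07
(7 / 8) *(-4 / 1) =-7 / 2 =-3.50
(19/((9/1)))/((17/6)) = 38/51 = 0.75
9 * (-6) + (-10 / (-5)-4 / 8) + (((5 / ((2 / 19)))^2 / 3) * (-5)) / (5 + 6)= -52055 / 132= -394.36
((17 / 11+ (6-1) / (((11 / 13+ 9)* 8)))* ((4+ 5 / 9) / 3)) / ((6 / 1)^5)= 247681 / 788299776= 0.00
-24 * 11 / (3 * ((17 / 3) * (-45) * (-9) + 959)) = -44 / 1627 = -0.03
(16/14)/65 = 8/455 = 0.02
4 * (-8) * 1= -32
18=18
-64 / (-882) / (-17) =-32 / 7497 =-0.00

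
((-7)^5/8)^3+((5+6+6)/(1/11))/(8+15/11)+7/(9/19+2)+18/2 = -22982945190813199/2478592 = -9272581042.31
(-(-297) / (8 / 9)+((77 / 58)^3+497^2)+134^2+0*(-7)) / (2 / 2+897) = 295.44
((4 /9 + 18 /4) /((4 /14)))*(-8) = -1246 /9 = -138.44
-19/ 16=-1.19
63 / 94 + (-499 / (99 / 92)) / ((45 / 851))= -3672083887 / 418770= -8768.74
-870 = -870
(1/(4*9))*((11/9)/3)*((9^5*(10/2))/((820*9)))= 297/656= 0.45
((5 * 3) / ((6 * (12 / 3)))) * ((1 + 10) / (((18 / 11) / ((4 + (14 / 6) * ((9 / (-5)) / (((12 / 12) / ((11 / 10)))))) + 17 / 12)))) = 28919 / 8640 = 3.35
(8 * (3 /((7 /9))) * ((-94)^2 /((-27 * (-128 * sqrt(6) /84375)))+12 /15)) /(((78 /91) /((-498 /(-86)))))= 35856 /215+5156634375 * sqrt(6) /688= 18359357.19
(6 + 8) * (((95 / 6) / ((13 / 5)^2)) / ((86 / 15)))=83125 / 14534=5.72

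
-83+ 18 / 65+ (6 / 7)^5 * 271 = 46603001 / 1092455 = 42.66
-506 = -506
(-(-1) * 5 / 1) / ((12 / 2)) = 0.83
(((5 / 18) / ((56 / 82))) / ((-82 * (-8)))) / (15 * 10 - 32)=0.00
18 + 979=997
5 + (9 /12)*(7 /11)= 241 /44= 5.48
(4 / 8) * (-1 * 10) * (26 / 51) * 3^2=-390 / 17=-22.94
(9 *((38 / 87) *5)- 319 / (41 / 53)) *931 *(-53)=23039875019 / 1189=19377523.14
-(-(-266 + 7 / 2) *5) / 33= -875 / 22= -39.77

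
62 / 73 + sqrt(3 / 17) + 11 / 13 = sqrt(51) / 17 + 1609 / 949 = 2.12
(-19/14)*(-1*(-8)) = -76/7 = -10.86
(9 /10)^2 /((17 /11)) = 891 /1700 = 0.52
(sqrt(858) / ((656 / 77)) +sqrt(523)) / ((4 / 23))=1771 * sqrt(858) / 2624 +23 * sqrt(523) / 4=151.27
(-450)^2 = 202500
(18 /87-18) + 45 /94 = -47199 /2726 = -17.31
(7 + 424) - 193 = 238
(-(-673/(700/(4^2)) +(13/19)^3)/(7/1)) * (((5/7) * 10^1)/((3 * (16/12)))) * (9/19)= 162719577/89400206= 1.82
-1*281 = -281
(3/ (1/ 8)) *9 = 216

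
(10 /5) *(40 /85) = 16 /17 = 0.94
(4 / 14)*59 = 118 / 7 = 16.86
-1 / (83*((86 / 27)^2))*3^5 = -177147 / 613868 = -0.29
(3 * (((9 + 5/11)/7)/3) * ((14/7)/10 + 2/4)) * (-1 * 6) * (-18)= 5616/55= 102.11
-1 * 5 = -5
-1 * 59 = -59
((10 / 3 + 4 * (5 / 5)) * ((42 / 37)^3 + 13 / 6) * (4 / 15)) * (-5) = -48532748 / 1367631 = -35.49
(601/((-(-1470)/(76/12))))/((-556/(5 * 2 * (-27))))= 34257/27244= 1.26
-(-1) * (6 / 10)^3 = 27 / 125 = 0.22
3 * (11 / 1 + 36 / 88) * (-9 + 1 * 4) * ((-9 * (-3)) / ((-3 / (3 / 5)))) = 20331 / 22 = 924.14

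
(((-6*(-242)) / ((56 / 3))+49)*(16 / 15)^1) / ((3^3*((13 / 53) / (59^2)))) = 523960120 / 7371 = 71083.99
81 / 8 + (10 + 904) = 7393 / 8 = 924.12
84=84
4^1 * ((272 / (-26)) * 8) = -4352 / 13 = -334.77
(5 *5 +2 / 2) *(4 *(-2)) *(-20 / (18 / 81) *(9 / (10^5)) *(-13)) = -13689 / 625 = -21.90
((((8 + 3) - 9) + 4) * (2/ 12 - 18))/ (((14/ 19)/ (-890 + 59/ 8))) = 14355013/ 112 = 128169.76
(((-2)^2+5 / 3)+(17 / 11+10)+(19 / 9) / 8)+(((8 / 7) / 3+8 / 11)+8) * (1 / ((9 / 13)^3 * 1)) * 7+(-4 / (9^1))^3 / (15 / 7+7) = 40341419 / 192456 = 209.61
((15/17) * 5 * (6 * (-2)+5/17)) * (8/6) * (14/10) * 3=-83580/289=-289.20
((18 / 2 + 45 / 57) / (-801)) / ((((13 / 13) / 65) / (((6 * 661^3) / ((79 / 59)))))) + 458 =-137338164372978 / 133589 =-1028064918.32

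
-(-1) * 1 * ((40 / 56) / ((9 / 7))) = 5 / 9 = 0.56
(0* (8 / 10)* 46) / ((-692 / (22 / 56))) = 0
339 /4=84.75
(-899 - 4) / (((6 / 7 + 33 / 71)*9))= -149597 / 1971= -75.90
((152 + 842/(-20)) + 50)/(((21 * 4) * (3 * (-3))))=-533/2520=-0.21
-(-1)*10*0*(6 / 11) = 0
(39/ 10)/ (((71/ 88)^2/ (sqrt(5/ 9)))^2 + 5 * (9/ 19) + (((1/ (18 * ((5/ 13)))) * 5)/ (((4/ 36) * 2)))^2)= 22218713088/ 78014224331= 0.28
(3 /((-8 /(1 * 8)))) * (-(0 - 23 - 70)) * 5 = -1395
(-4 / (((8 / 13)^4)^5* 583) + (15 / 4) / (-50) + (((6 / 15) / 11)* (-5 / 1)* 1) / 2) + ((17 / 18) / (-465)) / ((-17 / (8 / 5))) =-398261564650707307578447437 / 3516201622028173285785600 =-113.26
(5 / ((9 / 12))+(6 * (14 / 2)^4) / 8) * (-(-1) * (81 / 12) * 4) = 195201 / 4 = 48800.25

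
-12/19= -0.63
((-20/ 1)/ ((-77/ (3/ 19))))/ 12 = 5/ 1463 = 0.00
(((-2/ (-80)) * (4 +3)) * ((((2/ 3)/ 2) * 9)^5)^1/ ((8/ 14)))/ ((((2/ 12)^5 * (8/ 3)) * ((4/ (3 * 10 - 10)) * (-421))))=-2577.26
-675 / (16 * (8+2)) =-135 / 32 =-4.22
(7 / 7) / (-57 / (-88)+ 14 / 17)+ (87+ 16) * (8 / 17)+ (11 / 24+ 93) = 128063675 / 898008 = 142.61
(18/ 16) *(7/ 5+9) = 117/ 10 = 11.70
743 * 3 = 2229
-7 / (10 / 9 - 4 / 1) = 63 / 26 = 2.42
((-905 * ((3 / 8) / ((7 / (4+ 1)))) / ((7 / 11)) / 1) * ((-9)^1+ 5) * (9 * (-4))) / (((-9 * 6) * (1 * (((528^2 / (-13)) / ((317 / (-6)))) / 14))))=18647525 / 532224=35.04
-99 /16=-6.19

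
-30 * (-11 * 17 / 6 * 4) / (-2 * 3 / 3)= -1870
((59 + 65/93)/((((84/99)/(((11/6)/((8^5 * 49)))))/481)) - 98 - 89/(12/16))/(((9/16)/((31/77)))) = -37739000351/243403776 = -155.05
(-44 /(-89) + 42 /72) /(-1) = -1151 /1068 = -1.08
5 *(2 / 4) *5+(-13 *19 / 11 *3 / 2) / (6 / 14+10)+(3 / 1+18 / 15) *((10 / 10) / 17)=649603 / 68255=9.52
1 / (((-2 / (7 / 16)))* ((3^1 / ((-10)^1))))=35 / 48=0.73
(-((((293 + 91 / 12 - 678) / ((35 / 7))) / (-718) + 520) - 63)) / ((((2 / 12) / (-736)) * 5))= 403715.25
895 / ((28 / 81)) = 72495 / 28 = 2589.11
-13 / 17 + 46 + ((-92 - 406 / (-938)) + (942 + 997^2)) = 994904.67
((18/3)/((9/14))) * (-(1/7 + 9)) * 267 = -22784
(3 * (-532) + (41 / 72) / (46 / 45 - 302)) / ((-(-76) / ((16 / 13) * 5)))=-129.23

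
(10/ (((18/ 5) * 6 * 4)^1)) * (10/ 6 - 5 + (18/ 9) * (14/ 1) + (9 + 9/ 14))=36025/ 9072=3.97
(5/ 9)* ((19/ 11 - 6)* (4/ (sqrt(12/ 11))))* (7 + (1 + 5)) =-6110* sqrt(33)/ 297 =-118.18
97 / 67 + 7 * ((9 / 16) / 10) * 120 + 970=273011 / 268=1018.70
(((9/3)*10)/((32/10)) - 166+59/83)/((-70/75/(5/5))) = 1552905/9296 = 167.05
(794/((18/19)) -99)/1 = 6652/9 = 739.11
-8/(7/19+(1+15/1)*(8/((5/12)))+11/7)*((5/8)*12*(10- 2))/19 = -0.08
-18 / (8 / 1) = -9 / 4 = -2.25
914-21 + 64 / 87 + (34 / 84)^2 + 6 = 46035257 / 51156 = 899.90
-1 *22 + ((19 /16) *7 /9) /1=-3035 /144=-21.08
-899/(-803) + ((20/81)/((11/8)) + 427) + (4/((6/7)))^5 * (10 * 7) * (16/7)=69183201100/195129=354551.10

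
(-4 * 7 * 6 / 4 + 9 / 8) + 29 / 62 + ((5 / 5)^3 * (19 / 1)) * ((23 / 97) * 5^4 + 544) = 315405779 / 24056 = 13111.31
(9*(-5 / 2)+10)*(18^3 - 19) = -145325 / 2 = -72662.50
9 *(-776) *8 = -55872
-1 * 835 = -835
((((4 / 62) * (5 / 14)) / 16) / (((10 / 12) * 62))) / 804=1 / 28845376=0.00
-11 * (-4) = 44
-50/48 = -25/24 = -1.04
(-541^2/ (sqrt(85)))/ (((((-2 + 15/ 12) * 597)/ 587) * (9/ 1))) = 687214988 * sqrt(85)/ 1370115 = 4624.29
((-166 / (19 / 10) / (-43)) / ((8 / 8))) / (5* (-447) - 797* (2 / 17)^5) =-2356962620 / 2592672619483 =-0.00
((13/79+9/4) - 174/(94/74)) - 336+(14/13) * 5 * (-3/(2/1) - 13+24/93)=-3275495117/5985356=-547.25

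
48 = 48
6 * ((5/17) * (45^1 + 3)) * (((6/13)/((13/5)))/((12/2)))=7200/2873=2.51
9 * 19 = 171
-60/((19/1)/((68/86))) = -2040/817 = -2.50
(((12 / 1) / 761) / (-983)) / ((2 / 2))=-12 / 748063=-0.00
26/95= 0.27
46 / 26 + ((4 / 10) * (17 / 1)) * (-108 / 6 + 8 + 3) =-2979 / 65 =-45.83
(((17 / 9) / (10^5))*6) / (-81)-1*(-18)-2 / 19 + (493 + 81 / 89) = 10515363271253 / 20545650000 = 511.80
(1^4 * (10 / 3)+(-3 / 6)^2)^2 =12.84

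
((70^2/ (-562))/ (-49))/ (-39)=-50/ 10959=-0.00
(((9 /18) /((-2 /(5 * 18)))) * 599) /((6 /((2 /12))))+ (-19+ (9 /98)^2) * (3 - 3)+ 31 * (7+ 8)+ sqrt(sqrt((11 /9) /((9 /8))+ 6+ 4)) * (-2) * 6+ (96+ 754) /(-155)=21115 /248 - 4 * 898^(1 /4)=63.24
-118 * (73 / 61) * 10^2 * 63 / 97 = -9171.57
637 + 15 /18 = 3827 /6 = 637.83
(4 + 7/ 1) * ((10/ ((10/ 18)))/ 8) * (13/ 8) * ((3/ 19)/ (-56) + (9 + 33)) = 57509595/ 34048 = 1689.07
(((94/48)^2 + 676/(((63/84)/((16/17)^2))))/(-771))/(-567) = 133545409/72770902848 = 0.00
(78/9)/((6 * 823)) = 13/7407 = 0.00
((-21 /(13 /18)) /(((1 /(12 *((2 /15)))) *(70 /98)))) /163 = -21168 /52975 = -0.40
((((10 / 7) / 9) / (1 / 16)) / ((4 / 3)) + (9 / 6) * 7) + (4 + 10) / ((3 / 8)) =2089 / 42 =49.74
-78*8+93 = -531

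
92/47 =1.96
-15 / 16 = -0.94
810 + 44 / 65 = 52694 / 65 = 810.68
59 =59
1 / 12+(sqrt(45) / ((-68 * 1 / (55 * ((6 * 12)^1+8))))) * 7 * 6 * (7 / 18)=1 / 12 - 53900 * sqrt(5) / 17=-7089.57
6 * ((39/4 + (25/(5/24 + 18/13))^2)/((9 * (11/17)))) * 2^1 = 1433628989/2717099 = 527.63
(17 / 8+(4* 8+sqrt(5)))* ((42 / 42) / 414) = 0.09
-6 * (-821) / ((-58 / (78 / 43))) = -192114 / 1247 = -154.06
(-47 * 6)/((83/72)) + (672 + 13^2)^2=58684019/83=707036.37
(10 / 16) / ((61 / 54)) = 135 / 244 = 0.55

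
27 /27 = 1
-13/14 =-0.93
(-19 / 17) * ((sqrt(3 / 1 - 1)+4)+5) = -171 / 17 - 19 * sqrt(2) / 17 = -11.64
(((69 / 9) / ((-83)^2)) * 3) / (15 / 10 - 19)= -46 / 241115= -0.00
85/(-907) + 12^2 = 130523/907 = 143.91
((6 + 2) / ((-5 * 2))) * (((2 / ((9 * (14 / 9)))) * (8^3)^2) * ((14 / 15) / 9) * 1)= -2097152 / 675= -3106.89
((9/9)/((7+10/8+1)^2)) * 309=4944/1369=3.61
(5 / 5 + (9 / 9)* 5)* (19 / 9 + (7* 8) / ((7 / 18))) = 2630 / 3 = 876.67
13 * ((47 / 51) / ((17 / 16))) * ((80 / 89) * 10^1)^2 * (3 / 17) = 6256640000 / 38915873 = 160.77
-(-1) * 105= 105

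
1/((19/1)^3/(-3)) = -3/6859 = -0.00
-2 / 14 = -1 / 7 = -0.14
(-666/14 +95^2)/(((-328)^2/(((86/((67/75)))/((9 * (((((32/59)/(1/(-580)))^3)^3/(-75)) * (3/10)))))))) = 11704599639572144047717/1582353540560116214230081590901258321920000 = 0.00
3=3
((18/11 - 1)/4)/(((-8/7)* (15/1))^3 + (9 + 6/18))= -7203/227673424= -0.00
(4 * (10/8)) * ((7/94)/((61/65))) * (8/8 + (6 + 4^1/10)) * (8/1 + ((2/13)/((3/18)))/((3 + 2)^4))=8419054/358375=23.49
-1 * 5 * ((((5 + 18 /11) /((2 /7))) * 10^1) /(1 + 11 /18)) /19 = -229950 /6061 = -37.94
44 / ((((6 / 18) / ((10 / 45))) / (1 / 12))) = 22 / 9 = 2.44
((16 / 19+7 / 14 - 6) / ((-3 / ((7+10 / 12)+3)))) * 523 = 2005705 / 228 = 8796.95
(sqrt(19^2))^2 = 361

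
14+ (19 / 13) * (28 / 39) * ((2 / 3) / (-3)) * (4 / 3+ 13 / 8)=182203 / 13689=13.31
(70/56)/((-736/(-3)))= 0.01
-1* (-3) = 3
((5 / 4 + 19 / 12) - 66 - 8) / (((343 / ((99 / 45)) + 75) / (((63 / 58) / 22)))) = -8967 / 589280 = -0.02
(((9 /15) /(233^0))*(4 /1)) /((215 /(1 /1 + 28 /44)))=216 /11825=0.02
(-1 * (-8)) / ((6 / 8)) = 32 / 3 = 10.67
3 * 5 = 15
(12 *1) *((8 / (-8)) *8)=-96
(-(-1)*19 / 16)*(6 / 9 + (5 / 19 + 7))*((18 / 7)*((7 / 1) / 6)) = 113 / 4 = 28.25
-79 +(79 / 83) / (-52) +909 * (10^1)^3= 3922902957 / 4316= 908920.98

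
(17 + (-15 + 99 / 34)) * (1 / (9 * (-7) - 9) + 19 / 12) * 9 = 18871 / 272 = 69.38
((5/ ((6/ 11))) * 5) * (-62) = -8525/ 3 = -2841.67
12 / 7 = 1.71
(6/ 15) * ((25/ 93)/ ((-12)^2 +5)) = 10/ 13857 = 0.00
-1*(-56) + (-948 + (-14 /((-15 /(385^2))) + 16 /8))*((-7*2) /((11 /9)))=-1573768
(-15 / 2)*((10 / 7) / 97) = -75 / 679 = -0.11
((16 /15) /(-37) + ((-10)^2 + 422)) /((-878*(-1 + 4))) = -144847 /730935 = -0.20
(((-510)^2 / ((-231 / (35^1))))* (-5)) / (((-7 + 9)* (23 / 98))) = 419792.49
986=986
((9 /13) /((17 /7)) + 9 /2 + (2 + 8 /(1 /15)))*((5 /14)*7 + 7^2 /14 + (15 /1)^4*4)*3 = 17022350601 /221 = 77024210.86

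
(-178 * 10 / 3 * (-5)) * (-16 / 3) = -142400 / 9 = -15822.22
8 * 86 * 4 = 2752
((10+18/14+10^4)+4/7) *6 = 420498/7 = 60071.14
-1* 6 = -6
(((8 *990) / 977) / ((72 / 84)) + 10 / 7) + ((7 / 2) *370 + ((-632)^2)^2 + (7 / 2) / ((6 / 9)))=4364363467131695 / 27356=159539533087.14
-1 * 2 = -2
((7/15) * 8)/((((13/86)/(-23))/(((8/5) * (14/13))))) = -978.78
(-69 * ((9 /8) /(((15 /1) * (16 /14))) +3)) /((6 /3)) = -67689 /640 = -105.76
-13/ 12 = -1.08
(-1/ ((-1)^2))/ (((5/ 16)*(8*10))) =-1/ 25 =-0.04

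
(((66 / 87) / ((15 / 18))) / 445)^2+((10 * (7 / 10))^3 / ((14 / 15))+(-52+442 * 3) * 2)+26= 24493727136723 / 8326951250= 2941.50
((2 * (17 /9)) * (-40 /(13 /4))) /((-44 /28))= 29.59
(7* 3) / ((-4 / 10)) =-105 / 2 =-52.50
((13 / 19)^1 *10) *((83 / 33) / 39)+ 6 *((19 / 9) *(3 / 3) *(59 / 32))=716147 / 30096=23.80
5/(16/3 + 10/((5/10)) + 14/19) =285/1486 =0.19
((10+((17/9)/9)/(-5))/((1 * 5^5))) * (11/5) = 44363/6328125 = 0.01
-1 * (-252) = 252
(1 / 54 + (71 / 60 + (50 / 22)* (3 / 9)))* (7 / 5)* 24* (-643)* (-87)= 3038454062 / 825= 3682974.62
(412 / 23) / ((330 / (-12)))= -824 / 1265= -0.65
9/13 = 0.69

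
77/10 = 7.70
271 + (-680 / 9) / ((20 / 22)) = 1691 / 9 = 187.89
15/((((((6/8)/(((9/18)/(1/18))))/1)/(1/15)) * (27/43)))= 19.11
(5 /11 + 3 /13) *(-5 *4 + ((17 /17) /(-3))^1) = -5978 /429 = -13.93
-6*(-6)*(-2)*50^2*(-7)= 1260000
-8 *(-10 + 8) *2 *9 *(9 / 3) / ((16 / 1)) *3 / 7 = 162 / 7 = 23.14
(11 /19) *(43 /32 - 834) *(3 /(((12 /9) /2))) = -2637855 /1216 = -2169.29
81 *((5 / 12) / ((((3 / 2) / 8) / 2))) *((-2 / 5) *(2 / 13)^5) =-4608 / 371293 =-0.01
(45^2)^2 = 4100625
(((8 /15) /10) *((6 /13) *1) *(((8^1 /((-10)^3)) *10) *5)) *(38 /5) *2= -1216 /8125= -0.15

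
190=190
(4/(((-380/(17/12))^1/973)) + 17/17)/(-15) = 15401/17100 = 0.90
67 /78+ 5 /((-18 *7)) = 671 /819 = 0.82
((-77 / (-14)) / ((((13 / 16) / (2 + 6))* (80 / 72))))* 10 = 487.38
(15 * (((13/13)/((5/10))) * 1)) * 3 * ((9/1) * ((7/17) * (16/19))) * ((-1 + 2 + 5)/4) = 136080/323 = 421.30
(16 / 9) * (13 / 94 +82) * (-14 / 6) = -432376 / 1269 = -340.72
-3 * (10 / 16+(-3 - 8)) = 249 / 8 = 31.12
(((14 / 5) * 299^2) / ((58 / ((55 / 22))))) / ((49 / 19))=1698619 / 406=4183.79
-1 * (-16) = 16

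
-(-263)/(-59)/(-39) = 263/2301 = 0.11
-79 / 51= -1.55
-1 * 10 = -10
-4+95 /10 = 11 /2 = 5.50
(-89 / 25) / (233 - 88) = -89 / 3625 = -0.02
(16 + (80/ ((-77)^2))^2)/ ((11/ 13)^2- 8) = -95054904464/ 43273393471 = -2.20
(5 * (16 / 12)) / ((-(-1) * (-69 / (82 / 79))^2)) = 134480 / 89140203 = 0.00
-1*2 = -2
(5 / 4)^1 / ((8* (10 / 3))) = 3 / 64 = 0.05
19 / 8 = 2.38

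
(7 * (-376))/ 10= -1316/ 5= -263.20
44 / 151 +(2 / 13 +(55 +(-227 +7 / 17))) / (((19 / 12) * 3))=-22698992 / 634049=-35.80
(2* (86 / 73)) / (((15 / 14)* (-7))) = -344 / 1095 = -0.31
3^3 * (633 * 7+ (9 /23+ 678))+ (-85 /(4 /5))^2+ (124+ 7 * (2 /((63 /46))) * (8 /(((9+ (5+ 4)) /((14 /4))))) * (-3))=1483632829 /9936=149318.92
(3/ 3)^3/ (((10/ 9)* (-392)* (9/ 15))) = -3/ 784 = -0.00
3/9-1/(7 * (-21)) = 50/147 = 0.34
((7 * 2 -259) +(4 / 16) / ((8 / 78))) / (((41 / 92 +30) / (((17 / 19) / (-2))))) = 1517471 / 425752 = 3.56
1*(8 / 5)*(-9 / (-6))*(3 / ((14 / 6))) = 108 / 35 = 3.09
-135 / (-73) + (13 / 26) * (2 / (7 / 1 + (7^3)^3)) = 5447737963 / 2945813822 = 1.85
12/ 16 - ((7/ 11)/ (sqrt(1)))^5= 415925/ 644204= 0.65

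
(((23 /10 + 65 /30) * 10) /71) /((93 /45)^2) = 0.15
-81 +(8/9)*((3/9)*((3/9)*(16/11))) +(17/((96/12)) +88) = 66067/7128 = 9.27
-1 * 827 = -827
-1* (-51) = 51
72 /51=24 /17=1.41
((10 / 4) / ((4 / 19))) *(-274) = -13015 / 4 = -3253.75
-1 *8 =-8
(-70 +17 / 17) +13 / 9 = -608 / 9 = -67.56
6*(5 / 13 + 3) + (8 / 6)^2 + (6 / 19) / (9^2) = 147314 / 6669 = 22.09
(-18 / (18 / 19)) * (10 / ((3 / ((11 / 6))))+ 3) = -1558 / 9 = -173.11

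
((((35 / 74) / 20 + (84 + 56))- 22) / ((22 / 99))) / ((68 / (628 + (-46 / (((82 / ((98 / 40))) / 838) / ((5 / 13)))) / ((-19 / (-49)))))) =-192698017875 / 47961472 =-4017.77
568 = 568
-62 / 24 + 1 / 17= -2.52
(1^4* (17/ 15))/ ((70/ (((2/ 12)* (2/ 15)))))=17/ 47250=0.00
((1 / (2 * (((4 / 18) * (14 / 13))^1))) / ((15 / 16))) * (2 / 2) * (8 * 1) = 624 / 35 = 17.83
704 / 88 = 8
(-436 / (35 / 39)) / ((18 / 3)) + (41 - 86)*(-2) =316 / 35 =9.03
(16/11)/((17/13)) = 208/187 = 1.11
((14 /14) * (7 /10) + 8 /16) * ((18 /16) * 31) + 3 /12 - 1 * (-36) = 781 /10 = 78.10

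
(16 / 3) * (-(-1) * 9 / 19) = 48 / 19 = 2.53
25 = 25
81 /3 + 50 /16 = 241 /8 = 30.12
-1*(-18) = 18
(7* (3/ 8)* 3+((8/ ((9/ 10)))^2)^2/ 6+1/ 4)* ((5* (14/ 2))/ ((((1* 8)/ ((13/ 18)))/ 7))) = 525905273075/ 22674816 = 23193.36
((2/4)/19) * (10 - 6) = 2/19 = 0.11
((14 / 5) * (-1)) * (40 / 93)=-112 / 93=-1.20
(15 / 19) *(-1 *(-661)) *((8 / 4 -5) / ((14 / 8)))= -118980 / 133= -894.59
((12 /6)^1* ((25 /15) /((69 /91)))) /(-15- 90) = -26 /621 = -0.04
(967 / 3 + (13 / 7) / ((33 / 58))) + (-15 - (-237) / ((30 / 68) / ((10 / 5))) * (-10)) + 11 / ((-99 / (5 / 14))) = -14460751 / 1386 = -10433.44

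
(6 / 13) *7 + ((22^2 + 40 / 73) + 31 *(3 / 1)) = 551159 / 949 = 580.78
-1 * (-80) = 80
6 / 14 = 3 / 7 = 0.43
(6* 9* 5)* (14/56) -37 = 61/2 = 30.50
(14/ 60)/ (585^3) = 7/ 6006048750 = 0.00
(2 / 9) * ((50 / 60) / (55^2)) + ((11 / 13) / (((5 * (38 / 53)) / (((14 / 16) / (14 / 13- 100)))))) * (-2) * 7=0.03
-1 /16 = -0.06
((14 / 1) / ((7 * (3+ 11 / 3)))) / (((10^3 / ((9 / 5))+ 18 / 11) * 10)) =297 / 5516200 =0.00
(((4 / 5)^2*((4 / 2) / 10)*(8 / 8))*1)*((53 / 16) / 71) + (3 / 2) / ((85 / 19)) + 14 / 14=404727 / 301750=1.34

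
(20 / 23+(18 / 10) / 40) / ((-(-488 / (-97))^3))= -3839615311 / 534585651200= -0.01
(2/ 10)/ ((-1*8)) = -1/ 40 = -0.02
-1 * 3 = -3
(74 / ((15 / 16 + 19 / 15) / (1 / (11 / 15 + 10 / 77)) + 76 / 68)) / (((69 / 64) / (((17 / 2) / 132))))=479046400 / 327354883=1.46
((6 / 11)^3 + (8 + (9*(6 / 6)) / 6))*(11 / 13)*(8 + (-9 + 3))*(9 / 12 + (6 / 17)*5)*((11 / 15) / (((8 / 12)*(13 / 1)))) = 258723 / 74360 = 3.48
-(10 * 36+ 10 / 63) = -22690 / 63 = -360.16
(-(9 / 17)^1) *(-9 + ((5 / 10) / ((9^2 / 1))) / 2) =2915 / 612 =4.76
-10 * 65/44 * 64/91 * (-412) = 329600/77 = 4280.52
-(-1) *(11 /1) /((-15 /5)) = -11 /3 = -3.67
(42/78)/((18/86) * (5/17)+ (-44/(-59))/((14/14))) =301903/452647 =0.67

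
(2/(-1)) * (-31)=62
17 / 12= 1.42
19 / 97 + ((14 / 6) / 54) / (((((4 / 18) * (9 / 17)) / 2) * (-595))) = 15293 / 78570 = 0.19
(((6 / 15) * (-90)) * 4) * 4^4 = -36864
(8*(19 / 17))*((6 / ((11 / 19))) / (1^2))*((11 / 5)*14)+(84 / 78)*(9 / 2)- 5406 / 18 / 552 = 2858.33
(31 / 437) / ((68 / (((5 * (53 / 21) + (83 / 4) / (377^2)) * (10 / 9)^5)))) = 29190081081250 / 1309317283253889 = 0.02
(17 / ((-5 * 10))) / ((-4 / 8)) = 17 / 25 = 0.68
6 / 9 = 2 / 3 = 0.67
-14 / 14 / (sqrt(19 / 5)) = -sqrt(95) / 19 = -0.51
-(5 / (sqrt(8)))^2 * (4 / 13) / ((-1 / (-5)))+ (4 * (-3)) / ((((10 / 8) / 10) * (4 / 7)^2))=-7769 / 26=-298.81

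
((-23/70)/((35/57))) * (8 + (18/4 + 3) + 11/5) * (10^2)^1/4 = -232047/980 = -236.78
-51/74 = -0.69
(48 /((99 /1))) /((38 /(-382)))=-3056 /627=-4.87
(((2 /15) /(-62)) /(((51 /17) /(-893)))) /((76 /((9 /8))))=47 /4960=0.01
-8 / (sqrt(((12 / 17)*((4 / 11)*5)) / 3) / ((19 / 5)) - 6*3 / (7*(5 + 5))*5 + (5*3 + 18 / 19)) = -3879876 / 7109695 + 7448*sqrt(935) / 35548475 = -0.54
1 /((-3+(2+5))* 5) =1 /20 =0.05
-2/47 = -0.04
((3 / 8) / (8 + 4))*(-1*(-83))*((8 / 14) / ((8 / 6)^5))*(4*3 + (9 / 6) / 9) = 490779 / 114688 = 4.28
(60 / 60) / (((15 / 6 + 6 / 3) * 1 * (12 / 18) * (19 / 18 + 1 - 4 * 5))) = -6 / 323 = -0.02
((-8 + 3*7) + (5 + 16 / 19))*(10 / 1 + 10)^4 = 57280000 / 19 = 3014736.84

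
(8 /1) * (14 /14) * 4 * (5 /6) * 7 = 560 /3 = 186.67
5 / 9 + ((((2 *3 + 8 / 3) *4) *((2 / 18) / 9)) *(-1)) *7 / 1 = -593 / 243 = -2.44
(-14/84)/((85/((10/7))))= -1/357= -0.00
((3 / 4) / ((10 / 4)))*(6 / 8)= 9 / 40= 0.22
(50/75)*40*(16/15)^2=4096/135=30.34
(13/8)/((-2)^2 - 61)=-13/456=-0.03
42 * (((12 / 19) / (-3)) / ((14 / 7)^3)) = -21 / 19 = -1.11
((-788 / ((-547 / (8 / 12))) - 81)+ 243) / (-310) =-133709 / 254355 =-0.53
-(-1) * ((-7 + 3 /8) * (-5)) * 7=1855 /8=231.88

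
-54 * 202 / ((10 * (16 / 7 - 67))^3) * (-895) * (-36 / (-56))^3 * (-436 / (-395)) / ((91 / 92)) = -33041234637 / 3093921842375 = -0.01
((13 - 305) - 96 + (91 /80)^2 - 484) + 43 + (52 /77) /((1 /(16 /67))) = -27323543921 /33017600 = -827.54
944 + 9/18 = 944.50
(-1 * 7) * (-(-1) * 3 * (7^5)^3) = -99698791708803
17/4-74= -279/4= -69.75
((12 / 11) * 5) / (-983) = -60 / 10813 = -0.01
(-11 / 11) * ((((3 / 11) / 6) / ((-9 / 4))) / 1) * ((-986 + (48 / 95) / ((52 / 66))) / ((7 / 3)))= -2433836 / 285285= -8.53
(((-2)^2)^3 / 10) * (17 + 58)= 480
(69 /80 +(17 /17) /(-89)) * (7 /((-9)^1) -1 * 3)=-103037 /32040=-3.22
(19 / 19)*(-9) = -9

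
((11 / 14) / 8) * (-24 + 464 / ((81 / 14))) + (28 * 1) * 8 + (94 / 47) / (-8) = 229.27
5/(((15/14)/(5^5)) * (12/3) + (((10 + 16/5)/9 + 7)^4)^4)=229894292449951171875/32059561307037420850991583204288877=0.00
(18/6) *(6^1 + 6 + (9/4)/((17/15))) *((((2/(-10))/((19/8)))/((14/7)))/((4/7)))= -19971/6460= -3.09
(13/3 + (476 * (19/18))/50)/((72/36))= 1618/225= 7.19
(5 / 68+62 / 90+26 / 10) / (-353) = -10289 / 1080180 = -0.01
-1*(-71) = 71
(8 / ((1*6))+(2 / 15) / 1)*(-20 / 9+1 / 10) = -2101 / 675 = -3.11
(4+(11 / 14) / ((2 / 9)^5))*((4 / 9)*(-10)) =-3256655 / 504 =-6461.62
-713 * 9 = -6417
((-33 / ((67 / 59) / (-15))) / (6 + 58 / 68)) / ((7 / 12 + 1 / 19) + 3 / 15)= 1131985800 / 14877283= 76.09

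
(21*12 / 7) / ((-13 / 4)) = -144 / 13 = -11.08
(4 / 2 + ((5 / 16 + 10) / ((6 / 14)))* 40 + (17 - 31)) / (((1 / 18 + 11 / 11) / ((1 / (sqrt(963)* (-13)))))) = -5703* sqrt(107) / 26429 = -2.23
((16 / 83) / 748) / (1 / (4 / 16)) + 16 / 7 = 248343 / 108647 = 2.29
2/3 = 0.67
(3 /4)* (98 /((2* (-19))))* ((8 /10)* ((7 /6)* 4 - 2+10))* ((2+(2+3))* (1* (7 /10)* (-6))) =576.24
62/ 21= 2.95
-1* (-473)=473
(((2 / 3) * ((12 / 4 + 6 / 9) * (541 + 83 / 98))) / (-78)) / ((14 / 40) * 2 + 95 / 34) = -4513585 / 928746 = -4.86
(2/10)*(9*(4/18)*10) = 4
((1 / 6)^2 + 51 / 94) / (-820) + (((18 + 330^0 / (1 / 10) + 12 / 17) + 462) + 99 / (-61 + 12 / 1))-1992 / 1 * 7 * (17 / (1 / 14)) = -766989791127857 / 231147504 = -3318183.32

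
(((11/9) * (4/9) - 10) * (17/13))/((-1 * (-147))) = -0.08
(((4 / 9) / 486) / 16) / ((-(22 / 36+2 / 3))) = -1 / 22356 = -0.00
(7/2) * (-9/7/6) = -3/4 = -0.75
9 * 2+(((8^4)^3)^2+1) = 4722366482869645213715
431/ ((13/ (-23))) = -9913/ 13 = -762.54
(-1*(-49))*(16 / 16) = 49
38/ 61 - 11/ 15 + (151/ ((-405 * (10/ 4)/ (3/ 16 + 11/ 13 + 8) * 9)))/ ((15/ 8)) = -41236894/ 216786375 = -0.19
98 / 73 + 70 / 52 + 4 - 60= -101185 / 1898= -53.31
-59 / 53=-1.11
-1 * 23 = -23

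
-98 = -98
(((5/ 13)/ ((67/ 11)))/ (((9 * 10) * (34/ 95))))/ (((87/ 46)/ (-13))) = -24035/ 1783674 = -0.01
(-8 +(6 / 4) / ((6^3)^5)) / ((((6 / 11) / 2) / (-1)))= 27584185761781 / 940369969152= 29.33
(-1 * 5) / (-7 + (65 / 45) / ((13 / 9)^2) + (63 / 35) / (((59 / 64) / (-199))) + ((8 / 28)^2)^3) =2255919575 / 178155870558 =0.01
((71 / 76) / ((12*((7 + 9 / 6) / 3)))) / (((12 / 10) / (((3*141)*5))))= 250275 / 5168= 48.43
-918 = -918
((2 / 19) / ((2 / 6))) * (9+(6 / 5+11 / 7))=2472 / 665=3.72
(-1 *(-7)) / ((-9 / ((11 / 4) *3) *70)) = -11 / 120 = -0.09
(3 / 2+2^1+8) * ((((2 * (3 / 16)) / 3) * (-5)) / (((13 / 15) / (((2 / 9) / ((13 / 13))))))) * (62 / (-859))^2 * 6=-552575 / 9592453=-0.06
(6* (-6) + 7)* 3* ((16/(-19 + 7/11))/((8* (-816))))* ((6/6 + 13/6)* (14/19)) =-2233/82416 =-0.03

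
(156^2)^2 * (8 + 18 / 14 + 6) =63369775872 / 7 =9052825124.57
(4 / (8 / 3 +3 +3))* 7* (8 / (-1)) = -336 / 13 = -25.85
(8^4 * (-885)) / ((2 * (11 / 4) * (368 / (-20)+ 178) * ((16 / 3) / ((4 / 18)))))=-172.07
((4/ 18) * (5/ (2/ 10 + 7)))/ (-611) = -25/ 98982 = -0.00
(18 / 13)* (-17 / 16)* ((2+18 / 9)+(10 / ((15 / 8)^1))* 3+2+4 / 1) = -153 / 4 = -38.25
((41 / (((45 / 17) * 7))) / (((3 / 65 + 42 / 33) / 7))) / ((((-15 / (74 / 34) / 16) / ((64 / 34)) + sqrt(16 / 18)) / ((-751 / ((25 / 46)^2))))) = -120555239158841344 * sqrt(2) / 5066008243125 - 2758693843716096 / 337733882875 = -41822.13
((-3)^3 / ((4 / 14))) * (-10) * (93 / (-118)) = -744.79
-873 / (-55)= 873 / 55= 15.87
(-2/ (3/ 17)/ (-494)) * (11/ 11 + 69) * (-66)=-26180/ 247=-105.99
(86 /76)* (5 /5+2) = 129 /38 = 3.39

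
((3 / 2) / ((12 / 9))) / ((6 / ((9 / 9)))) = 3 / 16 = 0.19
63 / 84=3 / 4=0.75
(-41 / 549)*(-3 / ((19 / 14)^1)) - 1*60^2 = -12516626 / 3477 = -3599.83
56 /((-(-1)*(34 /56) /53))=83104 /17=4888.47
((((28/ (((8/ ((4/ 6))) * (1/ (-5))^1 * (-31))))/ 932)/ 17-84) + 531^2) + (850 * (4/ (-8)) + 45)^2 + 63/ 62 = 628117246577/ 1473492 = 426278.02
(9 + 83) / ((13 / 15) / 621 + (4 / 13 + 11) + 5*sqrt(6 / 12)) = 30513907541520 / 3384318097727 - 6745439551500*sqrt(2) / 3384318097727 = 6.20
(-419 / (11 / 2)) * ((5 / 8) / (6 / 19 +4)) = -39805 / 3608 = -11.03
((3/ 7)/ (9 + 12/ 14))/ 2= 1/ 46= 0.02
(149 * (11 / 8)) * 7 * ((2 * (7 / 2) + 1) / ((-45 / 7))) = -80311 / 45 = -1784.69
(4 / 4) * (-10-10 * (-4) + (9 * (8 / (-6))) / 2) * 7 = 168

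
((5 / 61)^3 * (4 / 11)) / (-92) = -125 / 57426193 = -0.00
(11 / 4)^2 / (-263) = -121 / 4208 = -0.03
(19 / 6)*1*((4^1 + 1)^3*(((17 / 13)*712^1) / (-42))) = -7186750 / 819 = -8775.03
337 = 337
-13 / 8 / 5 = -13 / 40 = -0.32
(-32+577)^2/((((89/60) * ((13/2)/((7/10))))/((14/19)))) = 349301400/21983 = 15889.61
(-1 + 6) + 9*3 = 32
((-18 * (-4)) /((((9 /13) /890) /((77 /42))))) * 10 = 5090800 /3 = 1696933.33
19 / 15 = 1.27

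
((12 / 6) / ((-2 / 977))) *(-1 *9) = 8793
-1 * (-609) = 609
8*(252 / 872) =252 / 109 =2.31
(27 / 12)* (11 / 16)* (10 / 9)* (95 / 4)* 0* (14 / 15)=0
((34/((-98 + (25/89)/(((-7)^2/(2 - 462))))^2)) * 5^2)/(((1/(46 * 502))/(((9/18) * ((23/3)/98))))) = 21902536708675/288920848326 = 75.81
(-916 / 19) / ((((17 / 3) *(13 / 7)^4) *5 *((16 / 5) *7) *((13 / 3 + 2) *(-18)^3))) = 78547 / 454322797344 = 0.00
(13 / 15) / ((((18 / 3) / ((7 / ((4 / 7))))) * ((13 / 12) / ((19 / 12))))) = 931 / 360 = 2.59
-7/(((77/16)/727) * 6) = -5816/33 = -176.24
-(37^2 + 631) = -2000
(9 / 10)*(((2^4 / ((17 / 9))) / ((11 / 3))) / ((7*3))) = 648 / 6545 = 0.10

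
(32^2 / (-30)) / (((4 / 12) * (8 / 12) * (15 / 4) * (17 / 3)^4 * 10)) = -41472 / 10440125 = -0.00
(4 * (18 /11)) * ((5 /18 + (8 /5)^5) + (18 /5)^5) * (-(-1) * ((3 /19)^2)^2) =11216126052 /4479784375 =2.50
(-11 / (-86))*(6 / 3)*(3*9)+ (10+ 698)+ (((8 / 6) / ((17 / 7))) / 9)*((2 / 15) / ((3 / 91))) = 635174483 / 888165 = 715.15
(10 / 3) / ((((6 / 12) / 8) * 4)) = 40 / 3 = 13.33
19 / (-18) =-19 / 18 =-1.06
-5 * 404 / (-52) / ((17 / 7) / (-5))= -17675 / 221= -79.98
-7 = -7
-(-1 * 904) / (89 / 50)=45200 / 89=507.87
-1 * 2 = -2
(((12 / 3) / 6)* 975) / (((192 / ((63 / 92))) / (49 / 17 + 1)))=225225 / 25024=9.00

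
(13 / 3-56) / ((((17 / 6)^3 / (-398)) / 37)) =33450.47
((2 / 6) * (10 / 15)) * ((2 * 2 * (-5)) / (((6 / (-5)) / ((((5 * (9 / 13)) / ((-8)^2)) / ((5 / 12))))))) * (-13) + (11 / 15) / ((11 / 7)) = -347 / 60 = -5.78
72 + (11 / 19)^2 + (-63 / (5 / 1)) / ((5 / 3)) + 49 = 1026821 / 9025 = 113.78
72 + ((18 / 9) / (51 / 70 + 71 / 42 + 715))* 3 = 5424318 / 75329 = 72.01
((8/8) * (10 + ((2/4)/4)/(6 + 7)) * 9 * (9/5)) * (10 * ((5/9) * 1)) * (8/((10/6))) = 56214/13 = 4324.15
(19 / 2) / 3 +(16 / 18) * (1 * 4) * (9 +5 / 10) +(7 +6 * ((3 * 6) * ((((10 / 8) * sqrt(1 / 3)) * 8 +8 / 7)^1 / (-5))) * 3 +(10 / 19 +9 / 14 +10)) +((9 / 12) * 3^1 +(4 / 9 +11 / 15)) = -216 * sqrt(3)- 371447 / 23940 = -389.64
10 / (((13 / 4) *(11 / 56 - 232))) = -2240 / 168753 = -0.01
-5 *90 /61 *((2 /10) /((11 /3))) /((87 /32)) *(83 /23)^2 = -1.93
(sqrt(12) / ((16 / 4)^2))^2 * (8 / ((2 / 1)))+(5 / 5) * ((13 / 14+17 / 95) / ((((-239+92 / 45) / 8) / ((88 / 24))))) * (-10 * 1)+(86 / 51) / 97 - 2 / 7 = 144826676075 / 112251704208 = 1.29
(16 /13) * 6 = 96 /13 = 7.38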